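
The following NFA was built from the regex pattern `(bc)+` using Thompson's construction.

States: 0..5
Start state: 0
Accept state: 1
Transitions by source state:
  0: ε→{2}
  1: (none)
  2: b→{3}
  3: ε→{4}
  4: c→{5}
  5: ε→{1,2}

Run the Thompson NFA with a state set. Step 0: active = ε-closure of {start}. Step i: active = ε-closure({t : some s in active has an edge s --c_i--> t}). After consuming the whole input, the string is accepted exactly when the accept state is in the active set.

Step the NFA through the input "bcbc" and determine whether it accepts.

S₀ = ε-closure({0}) = {0,2}
'b' @ 1: {3,4}
'c' @ 2: {1,2,5}  [accepting]
'b' @ 3: {3,4}
'c' @ 4: {1,2,5}  [accepting]
final: {1,2,5}; accept 1 in set

Answer: ACCEPT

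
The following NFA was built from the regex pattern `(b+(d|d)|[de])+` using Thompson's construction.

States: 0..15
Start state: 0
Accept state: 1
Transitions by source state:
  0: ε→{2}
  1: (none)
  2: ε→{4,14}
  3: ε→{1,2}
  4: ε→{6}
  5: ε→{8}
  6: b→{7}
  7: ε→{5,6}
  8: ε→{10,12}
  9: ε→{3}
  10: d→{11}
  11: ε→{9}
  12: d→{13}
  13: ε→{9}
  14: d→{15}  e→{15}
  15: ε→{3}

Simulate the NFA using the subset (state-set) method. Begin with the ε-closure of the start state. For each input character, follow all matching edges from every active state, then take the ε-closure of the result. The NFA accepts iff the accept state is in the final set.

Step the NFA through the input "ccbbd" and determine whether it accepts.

S₀ = ε-closure({0}) = {0,2,4,6,14}
'c' @ 1: {}  — no active states
rest 'cbbd' ignored (set empty)
final: {}; accept 1 not in set

Answer: REJECT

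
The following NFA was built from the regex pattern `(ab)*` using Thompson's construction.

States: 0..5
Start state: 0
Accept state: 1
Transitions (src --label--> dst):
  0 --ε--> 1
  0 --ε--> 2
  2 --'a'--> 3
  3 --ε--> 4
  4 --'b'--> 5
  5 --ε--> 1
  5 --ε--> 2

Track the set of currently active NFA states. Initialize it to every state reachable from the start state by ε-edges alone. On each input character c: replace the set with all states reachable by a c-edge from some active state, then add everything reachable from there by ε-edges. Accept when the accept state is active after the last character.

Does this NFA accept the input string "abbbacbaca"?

Answer: REJECT

Steps:
S₀ = ε-closure({0}) = {0,1,2}
'a' @ 1: {3,4}
'b' @ 2: {1,2,5}  ✓accept
'b' @ 3: {}  — dead — no transitions
rest 'bacbaca' ignored (set empty)
final: {}; accept 1 not in set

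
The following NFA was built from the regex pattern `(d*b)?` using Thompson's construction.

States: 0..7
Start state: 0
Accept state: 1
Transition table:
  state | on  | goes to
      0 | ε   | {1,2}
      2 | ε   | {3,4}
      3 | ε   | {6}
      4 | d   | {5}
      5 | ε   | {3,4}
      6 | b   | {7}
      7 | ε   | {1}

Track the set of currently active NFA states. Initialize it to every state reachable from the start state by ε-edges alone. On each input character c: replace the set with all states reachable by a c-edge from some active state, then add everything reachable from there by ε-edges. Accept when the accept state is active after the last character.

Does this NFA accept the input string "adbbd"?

start: ε-closure({0}) = {0,1,2,3,4,6}
'a' @ 1: {}  — state set empty
rest 'dbbd' ignored (set empty)
after full input: {}  (accept=1 not in)

Answer: REJECT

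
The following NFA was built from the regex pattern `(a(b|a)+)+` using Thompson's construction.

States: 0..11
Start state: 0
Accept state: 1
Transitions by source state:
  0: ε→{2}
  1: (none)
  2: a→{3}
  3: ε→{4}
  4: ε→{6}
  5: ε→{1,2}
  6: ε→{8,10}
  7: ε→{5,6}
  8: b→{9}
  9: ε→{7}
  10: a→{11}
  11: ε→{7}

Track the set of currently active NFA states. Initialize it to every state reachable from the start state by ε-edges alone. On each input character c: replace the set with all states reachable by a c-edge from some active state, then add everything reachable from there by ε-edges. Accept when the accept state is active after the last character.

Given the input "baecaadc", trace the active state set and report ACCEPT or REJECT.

initial (ε-close {0}): {0,2}
'b' @ 1: {}  — dead — no transitions
rest 'aecaadc' ignored (set empty)
after full input: {}  (accept=1 not in)

Answer: REJECT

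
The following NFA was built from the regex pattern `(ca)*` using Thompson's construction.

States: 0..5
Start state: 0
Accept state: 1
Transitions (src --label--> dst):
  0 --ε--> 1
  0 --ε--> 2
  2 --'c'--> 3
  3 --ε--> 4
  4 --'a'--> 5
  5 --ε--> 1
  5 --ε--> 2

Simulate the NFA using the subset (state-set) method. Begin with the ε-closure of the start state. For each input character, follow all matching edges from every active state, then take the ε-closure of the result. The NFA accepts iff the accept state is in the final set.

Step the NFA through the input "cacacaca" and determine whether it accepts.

Answer: ACCEPT

Trace:
S₀ = ε-closure({0}) = {0,1,2}
'c' @ 1: {3,4}
'a' @ 2: {1,2,5}  [accepting]
'c' @ 3: {3,4}
'a' @ 4: {1,2,5}  [accepting]
'c' @ 5: {3,4}
'a' @ 6: {1,2,5}  [accepting]
'c' @ 7: {3,4}
'a' @ 8: {1,2,5}  [accepting]
final: {1,2,5}; accept 1 in set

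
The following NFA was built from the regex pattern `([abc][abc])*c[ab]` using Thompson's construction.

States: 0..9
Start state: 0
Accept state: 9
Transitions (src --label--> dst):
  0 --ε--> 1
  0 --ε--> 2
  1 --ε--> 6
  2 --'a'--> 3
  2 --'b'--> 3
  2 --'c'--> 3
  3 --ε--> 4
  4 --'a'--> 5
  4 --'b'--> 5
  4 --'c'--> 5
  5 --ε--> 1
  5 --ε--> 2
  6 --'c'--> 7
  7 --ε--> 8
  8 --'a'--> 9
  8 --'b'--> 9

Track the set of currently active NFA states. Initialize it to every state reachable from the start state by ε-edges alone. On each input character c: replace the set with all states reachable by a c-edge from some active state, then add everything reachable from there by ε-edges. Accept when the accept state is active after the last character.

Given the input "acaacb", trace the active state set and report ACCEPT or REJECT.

Answer: ACCEPT

Steps:
S₀ = ε-closure({0}) = {0,1,2,6}
'a' @ 1: {3,4}
'c' @ 2: {1,2,5,6}
'a' @ 3: {3,4}
'a' @ 4: {1,2,5,6}
'c' @ 5: {3,4,7,8}
'b' @ 6: {1,2,5,6,9}  (accept∈set)
after full input: {1,2,5,6,9}  (accept=9 in)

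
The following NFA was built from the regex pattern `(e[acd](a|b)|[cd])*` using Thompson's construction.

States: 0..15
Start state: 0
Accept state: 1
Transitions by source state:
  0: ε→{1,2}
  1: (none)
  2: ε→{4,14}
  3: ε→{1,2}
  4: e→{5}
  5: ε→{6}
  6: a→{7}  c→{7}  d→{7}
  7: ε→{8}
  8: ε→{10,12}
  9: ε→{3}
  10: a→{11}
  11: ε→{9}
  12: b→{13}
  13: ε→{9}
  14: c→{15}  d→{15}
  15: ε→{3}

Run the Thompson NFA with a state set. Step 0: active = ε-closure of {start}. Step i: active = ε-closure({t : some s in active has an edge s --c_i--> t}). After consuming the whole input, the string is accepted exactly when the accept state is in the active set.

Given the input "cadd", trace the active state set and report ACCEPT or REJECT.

initial (ε-close {0}): {0,1,2,4,14}
'c' @ 1: {1,2,3,4,14,15}  [accepting]
'a' @ 2: {}  — state set empty
rest 'dd' ignored (set empty)
end set {} — state 1 not in

Answer: REJECT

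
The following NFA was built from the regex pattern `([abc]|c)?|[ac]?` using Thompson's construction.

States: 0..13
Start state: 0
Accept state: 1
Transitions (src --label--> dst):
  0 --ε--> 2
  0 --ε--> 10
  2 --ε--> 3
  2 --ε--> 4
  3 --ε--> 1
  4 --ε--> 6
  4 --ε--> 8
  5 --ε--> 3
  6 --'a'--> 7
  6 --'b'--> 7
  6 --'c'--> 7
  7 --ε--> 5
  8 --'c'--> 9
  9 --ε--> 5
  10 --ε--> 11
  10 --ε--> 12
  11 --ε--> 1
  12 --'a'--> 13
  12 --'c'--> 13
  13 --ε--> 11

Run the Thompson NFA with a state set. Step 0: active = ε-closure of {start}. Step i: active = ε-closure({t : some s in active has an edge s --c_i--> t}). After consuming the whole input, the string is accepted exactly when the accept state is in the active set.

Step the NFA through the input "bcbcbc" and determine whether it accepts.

start: ε-closure({0}) = {0,1,2,3,4,6,8,10,11,12}
'b' @ 1: {1,3,5,7}  ✓accept
'c' @ 2: {}  — dead — no transitions
rest 'bcbc' ignored (set empty)
end set {} — state 1 not in

Answer: REJECT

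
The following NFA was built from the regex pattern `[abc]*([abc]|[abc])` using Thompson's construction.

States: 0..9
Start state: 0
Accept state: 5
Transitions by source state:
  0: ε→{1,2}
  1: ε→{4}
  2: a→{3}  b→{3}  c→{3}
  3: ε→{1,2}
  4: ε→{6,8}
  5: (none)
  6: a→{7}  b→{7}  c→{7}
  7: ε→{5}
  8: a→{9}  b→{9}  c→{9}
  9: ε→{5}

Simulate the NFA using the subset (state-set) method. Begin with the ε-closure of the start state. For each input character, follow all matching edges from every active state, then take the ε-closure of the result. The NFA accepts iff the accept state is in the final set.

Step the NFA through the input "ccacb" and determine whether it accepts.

Answer: ACCEPT

Steps:
S₀ = ε-closure({0}) = {0,1,2,4,6,8}
'c' @ 1: {1,2,3,4,5,6,7,8,9}  ✓accept
'c' @ 2: {1,2,3,4,5,6,7,8,9}  ✓accept
'a' @ 3: {1,2,3,4,5,6,7,8,9}  ✓accept
'c' @ 4: {1,2,3,4,5,6,7,8,9}  ✓accept
'b' @ 5: {1,2,3,4,5,6,7,8,9}  ✓accept
end set {1,2,3,4,5,6,7,8,9} — state 5 in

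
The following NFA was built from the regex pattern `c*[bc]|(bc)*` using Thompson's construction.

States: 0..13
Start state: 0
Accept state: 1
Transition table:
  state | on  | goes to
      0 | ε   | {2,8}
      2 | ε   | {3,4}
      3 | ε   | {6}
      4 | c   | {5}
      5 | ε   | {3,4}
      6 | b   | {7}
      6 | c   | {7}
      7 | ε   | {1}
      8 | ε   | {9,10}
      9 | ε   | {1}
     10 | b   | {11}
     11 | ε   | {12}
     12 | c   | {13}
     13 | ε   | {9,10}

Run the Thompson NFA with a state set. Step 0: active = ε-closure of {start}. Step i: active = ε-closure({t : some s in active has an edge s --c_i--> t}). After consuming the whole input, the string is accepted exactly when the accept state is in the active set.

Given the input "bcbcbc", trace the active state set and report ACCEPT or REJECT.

initial (ε-close {0}): {0,1,2,3,4,6,8,9,10}
'b' @ 1: {1,7,11,12}  ✓accept
'c' @ 2: {1,9,10,13}  ✓accept
'b' @ 3: {11,12}
'c' @ 4: {1,9,10,13}  ✓accept
'b' @ 5: {11,12}
'c' @ 6: {1,9,10,13}  ✓accept
end set {1,9,10,13} — state 1 in

Answer: ACCEPT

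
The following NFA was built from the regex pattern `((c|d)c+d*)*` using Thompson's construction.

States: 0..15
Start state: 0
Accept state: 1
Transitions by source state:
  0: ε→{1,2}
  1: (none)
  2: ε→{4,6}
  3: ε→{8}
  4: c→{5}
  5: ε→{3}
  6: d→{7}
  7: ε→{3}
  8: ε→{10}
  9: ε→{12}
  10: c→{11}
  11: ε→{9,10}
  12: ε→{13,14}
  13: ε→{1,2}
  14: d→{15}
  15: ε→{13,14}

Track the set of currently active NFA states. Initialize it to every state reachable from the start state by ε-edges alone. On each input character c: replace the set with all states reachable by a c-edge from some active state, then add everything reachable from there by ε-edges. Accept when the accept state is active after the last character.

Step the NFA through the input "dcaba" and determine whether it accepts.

Answer: REJECT

Trace:
initial (ε-close {0}): {0,1,2,4,6}
'd' @ 1: {3,7,8,10}
'c' @ 2: {1,2,4,6,9,10,11,12,13,14}  [accepting]
'a' @ 3: {}  — dead — no transitions
rest 'ba' ignored (set empty)
after full input: {}  (accept=1 not in)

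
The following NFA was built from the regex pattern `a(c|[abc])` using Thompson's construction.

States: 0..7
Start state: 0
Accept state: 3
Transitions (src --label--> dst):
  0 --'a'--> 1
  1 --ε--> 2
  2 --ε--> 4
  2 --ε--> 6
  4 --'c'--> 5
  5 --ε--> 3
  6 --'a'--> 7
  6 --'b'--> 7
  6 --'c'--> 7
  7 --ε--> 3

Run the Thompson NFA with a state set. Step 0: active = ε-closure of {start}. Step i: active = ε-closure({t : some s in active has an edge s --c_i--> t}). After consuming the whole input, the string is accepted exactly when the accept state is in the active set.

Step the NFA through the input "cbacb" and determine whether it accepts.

Answer: REJECT

Trace:
S₀ = ε-closure({0}) = {0}
'c' @ 1: {}  — state set empty
rest 'bacb' ignored (set empty)
end set {} — state 3 not in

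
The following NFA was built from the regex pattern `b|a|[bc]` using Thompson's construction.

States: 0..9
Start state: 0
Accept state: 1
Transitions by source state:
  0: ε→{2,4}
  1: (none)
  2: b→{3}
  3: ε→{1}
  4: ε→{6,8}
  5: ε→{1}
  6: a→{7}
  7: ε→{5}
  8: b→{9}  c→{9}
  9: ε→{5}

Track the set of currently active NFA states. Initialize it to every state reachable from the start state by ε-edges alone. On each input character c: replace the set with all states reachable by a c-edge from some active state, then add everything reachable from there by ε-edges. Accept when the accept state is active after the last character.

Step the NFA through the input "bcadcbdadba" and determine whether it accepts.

Answer: REJECT

Derivation:
start: ε-closure({0}) = {0,2,4,6,8}
'b' @ 1: {1,3,5,9}  (accept∈set)
'c' @ 2: {}  — dead — no transitions
rest 'adcbdadba' ignored (set empty)
after full input: {}  (accept=1 not in)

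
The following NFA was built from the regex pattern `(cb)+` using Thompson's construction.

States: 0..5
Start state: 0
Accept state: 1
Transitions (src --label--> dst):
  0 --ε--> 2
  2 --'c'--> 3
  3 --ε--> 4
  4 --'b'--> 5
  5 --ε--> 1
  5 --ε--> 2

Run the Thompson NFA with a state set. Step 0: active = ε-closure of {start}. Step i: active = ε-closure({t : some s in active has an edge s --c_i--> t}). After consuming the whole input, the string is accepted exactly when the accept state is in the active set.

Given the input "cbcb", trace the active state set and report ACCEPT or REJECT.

S₀ = ε-closure({0}) = {0,2}
'c' @ 1: {3,4}
'b' @ 2: {1,2,5}  (accept∈set)
'c' @ 3: {3,4}
'b' @ 4: {1,2,5}  (accept∈set)
final: {1,2,5}; accept 1 in set

Answer: ACCEPT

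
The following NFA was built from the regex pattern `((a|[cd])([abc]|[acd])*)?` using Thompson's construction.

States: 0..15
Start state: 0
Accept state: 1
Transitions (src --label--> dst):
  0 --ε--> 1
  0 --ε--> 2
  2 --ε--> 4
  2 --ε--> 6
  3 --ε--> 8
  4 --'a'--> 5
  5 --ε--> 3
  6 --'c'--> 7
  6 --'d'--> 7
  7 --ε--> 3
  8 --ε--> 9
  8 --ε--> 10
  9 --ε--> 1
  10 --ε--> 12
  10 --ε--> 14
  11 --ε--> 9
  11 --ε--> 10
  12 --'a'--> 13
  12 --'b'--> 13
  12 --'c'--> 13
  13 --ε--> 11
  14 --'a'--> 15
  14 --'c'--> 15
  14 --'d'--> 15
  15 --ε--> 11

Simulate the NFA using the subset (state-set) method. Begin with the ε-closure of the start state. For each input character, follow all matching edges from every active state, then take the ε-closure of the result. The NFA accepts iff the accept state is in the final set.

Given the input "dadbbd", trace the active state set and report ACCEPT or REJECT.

Answer: ACCEPT

Derivation:
S₀ = ε-closure({0}) = {0,1,2,4,6}
'd' @ 1: {1,3,7,8,9,10,12,14}  ✓accept
'a' @ 2: {1,9,10,11,12,13,14,15}  ✓accept
'd' @ 3: {1,9,10,11,12,14,15}  ✓accept
'b' @ 4: {1,9,10,11,12,13,14}  ✓accept
'b' @ 5: {1,9,10,11,12,13,14}  ✓accept
'd' @ 6: {1,9,10,11,12,14,15}  ✓accept
final: {1,9,10,11,12,14,15}; accept 1 in set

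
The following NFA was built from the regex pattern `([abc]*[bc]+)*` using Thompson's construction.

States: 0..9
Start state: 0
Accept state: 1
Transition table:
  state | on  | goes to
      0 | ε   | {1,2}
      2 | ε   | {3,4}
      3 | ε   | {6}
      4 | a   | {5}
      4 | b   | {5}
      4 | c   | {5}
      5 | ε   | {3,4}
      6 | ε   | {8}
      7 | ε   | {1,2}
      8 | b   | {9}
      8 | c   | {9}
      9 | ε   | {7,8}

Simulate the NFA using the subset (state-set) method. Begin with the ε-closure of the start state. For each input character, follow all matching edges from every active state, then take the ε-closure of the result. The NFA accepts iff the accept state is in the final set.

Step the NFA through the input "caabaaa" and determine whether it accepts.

Answer: REJECT

Derivation:
S₀ = ε-closure({0}) = {0,1,2,3,4,6,8}
'c' @ 1: {1,2,3,4,5,6,7,8,9}  [accepting]
'a' @ 2: {3,4,5,6,8}
'a' @ 3: {3,4,5,6,8}
'b' @ 4: {1,2,3,4,5,6,7,8,9}  [accepting]
'a' @ 5: {3,4,5,6,8}
'a' @ 6: {3,4,5,6,8}
'a' @ 7: {3,4,5,6,8}
final: {3,4,5,6,8}; accept 1 not in set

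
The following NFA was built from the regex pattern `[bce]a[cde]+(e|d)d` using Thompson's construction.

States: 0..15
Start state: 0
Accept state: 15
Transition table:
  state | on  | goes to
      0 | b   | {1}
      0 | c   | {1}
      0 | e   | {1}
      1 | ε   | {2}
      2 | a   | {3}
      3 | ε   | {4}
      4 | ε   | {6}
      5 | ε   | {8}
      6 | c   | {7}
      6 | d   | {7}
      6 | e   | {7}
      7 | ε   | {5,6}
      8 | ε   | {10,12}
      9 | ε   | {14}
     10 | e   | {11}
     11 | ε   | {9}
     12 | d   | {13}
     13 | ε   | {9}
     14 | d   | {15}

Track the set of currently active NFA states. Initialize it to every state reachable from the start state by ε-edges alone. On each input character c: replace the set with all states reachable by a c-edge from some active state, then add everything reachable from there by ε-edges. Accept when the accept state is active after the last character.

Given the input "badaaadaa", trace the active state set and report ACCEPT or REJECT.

initial (ε-close {0}): {0}
'b' @ 1: {1,2}
'a' @ 2: {3,4,6}
'd' @ 3: {5,6,7,8,10,12}
'a' @ 4: {}  — no active states
rest 'aadaa' ignored (set empty)
end set {} — state 15 not in

Answer: REJECT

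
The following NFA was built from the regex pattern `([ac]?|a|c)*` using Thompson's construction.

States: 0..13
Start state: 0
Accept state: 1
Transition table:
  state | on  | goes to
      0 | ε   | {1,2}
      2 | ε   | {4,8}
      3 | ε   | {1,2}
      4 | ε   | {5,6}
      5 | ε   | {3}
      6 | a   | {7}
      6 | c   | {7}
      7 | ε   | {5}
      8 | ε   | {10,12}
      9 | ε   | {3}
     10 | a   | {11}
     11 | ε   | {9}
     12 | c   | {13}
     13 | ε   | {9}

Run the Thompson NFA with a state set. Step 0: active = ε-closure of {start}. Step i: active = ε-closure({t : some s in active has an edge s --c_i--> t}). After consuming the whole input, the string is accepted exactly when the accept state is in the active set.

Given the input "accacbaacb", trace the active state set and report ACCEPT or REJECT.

S₀ = ε-closure({0}) = {0,1,2,3,4,5,6,8,10,12}
'a' @ 1: {1,2,3,4,5,6,7,8,9,10,11,12}  (accept∈set)
'c' @ 2: {1,2,3,4,5,6,7,8,9,10,12,13}  (accept∈set)
'c' @ 3: {1,2,3,4,5,6,7,8,9,10,12,13}  (accept∈set)
'a' @ 4: {1,2,3,4,5,6,7,8,9,10,11,12}  (accept∈set)
'c' @ 5: {1,2,3,4,5,6,7,8,9,10,12,13}  (accept∈set)
'b' @ 6: {}  — no active states
rest 'aacb' ignored (set empty)
end set {} — state 1 not in

Answer: REJECT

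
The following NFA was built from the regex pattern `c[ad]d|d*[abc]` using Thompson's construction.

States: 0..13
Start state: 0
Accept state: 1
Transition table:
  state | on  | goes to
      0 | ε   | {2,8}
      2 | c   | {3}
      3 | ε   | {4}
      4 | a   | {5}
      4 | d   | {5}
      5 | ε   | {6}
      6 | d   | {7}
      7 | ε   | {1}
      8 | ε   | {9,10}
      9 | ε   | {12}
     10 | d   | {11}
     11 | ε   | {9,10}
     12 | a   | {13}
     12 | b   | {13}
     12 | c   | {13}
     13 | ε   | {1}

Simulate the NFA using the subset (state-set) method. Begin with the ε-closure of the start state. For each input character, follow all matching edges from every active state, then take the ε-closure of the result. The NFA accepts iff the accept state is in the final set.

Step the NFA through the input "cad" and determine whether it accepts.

Answer: ACCEPT

Derivation:
initial (ε-close {0}): {0,2,8,9,10,12}
'c' @ 1: {1,3,4,13}  (accept∈set)
'a' @ 2: {5,6}
'd' @ 3: {1,7}  (accept∈set)
final: {1,7}; accept 1 in set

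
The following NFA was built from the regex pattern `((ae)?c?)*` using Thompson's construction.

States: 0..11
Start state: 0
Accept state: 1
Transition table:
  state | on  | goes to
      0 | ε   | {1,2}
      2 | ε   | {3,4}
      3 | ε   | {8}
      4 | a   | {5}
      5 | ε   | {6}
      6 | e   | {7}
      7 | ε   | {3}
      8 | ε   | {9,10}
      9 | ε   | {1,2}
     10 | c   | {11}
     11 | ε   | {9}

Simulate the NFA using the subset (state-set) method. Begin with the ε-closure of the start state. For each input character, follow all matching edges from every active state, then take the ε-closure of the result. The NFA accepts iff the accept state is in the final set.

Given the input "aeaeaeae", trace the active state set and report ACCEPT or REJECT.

Answer: ACCEPT

Trace:
start: ε-closure({0}) = {0,1,2,3,4,8,9,10}
'a' @ 1: {5,6}
'e' @ 2: {1,2,3,4,7,8,9,10}  [accepting]
'a' @ 3: {5,6}
'e' @ 4: {1,2,3,4,7,8,9,10}  [accepting]
'a' @ 5: {5,6}
'e' @ 6: {1,2,3,4,7,8,9,10}  [accepting]
'a' @ 7: {5,6}
'e' @ 8: {1,2,3,4,7,8,9,10}  [accepting]
after full input: {1,2,3,4,7,8,9,10}  (accept=1 in)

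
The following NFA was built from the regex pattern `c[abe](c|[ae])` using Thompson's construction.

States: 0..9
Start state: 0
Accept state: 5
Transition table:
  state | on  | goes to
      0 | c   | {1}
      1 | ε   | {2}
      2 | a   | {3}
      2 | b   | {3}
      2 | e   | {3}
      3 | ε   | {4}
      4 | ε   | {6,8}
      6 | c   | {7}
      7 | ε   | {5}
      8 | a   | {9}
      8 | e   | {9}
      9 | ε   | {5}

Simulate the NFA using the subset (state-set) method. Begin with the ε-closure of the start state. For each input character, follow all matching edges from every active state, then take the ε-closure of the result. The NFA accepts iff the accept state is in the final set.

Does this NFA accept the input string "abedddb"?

start: ε-closure({0}) = {0}
'a' @ 1: {}  — no active states
rest 'bedddb' ignored (set empty)
final: {}; accept 5 not in set

Answer: REJECT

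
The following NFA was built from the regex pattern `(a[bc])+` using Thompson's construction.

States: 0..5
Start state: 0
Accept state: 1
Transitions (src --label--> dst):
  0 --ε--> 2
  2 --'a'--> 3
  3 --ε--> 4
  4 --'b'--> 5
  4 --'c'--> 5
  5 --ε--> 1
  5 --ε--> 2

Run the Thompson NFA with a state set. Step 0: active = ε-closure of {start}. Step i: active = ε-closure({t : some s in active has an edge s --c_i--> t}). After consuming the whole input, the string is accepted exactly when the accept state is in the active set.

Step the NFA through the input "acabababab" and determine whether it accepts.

Answer: ACCEPT

Derivation:
initial (ε-close {0}): {0,2}
'a' @ 1: {3,4}
'c' @ 2: {1,2,5}  [accepting]
'a' @ 3: {3,4}
'b' @ 4: {1,2,5}  [accepting]
'a' @ 5: {3,4}
'b' @ 6: {1,2,5}  [accepting]
'a' @ 7: {3,4}
'b' @ 8: {1,2,5}  [accepting]
'a' @ 9: {3,4}
'b' @ 10: {1,2,5}  [accepting]
final: {1,2,5}; accept 1 in set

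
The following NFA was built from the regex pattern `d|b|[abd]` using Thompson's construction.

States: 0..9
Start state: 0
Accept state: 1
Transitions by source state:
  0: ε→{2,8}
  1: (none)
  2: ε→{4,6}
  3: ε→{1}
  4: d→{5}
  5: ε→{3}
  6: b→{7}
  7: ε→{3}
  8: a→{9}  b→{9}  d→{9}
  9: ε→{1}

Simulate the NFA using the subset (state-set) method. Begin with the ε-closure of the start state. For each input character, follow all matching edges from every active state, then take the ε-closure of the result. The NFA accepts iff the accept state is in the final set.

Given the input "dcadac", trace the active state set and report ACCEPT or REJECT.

Answer: REJECT

Trace:
initial (ε-close {0}): {0,2,4,6,8}
'd' @ 1: {1,3,5,9}  ✓accept
'c' @ 2: {}  — no active states
rest 'adac' ignored (set empty)
final: {}; accept 1 not in set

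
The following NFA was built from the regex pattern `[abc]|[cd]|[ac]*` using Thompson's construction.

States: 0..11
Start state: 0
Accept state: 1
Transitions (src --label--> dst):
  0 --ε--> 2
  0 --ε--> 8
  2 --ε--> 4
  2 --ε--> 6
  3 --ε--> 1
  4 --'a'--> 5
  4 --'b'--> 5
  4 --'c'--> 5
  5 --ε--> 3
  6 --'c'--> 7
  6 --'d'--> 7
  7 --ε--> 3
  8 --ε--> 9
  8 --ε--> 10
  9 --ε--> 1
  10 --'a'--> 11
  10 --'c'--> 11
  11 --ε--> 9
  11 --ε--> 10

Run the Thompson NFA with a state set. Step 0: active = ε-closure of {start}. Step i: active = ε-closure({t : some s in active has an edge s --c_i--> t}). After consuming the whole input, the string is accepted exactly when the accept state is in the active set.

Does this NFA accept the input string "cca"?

Answer: ACCEPT

Trace:
start: ε-closure({0}) = {0,1,2,4,6,8,9,10}
'c' @ 1: {1,3,5,7,9,10,11}  (accept∈set)
'c' @ 2: {1,9,10,11}  (accept∈set)
'a' @ 3: {1,9,10,11}  (accept∈set)
end set {1,9,10,11} — state 1 in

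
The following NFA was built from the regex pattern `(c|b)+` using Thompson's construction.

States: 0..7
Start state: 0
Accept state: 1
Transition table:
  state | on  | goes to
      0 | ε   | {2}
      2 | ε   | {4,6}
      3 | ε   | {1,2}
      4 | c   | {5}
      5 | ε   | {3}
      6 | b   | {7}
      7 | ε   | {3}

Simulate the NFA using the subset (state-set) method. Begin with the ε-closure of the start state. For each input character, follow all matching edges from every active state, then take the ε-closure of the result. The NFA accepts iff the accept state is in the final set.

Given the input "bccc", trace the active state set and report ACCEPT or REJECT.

Answer: ACCEPT

Derivation:
S₀ = ε-closure({0}) = {0,2,4,6}
'b' @ 1: {1,2,3,4,6,7}  ✓accept
'c' @ 2: {1,2,3,4,5,6}  ✓accept
'c' @ 3: {1,2,3,4,5,6}  ✓accept
'c' @ 4: {1,2,3,4,5,6}  ✓accept
end set {1,2,3,4,5,6} — state 1 in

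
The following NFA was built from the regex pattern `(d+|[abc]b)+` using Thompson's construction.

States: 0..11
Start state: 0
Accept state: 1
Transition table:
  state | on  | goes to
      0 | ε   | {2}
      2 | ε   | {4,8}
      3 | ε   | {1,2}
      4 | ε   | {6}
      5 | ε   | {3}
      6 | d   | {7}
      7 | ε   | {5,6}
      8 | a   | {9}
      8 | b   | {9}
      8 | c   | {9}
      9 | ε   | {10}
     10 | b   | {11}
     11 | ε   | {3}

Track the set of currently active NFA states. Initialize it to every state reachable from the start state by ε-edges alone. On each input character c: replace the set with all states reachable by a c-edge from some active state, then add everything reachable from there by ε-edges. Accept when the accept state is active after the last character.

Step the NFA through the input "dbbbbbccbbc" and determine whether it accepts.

start: ε-closure({0}) = {0,2,4,6,8}
'd' @ 1: {1,2,3,4,5,6,7,8}  (accept∈set)
'b' @ 2: {9,10}
'b' @ 3: {1,2,3,4,6,8,11}  (accept∈set)
'b' @ 4: {9,10}
'b' @ 5: {1,2,3,4,6,8,11}  (accept∈set)
'b' @ 6: {9,10}
'c' @ 7: {}  — no active states
rest 'cbbc' ignored (set empty)
after full input: {}  (accept=1 not in)

Answer: REJECT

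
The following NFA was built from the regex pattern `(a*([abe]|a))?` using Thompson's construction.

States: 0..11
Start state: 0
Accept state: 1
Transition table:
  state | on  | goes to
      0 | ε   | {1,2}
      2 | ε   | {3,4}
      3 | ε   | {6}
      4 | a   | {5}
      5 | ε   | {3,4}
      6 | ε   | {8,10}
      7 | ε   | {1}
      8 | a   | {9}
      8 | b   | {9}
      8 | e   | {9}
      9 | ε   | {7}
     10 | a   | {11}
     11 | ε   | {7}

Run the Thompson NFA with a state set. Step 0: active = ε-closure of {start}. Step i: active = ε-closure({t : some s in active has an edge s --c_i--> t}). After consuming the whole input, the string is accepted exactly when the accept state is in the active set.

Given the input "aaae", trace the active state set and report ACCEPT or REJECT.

initial (ε-close {0}): {0,1,2,3,4,6,8,10}
'a' @ 1: {1,3,4,5,6,7,8,9,10,11}  (accept∈set)
'a' @ 2: {1,3,4,5,6,7,8,9,10,11}  (accept∈set)
'a' @ 3: {1,3,4,5,6,7,8,9,10,11}  (accept∈set)
'e' @ 4: {1,7,9}  (accept∈set)
end set {1,7,9} — state 1 in

Answer: ACCEPT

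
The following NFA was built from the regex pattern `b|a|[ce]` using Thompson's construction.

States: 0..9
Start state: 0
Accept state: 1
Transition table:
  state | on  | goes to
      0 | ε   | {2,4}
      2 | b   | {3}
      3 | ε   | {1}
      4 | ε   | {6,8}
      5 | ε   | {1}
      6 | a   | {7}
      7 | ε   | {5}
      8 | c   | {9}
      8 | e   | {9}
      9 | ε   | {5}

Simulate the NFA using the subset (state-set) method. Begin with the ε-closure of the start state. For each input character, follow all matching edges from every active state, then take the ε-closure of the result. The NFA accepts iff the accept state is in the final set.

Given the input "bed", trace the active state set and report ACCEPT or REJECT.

start: ε-closure({0}) = {0,2,4,6,8}
'b' @ 1: {1,3}  ✓accept
'e' @ 2: {}  — state set empty
rest 'd' ignored (set empty)
after full input: {}  (accept=1 not in)

Answer: REJECT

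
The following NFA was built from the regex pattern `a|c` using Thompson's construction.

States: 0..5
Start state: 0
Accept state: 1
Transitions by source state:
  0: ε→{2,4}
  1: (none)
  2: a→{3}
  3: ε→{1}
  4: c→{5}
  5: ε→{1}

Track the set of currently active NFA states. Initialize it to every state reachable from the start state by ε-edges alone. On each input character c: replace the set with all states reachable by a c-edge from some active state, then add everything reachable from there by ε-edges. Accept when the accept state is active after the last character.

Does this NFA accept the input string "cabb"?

Answer: REJECT

Trace:
start: ε-closure({0}) = {0,2,4}
'c' @ 1: {1,5}  ✓accept
'a' @ 2: {}  — state set empty
rest 'bb' ignored (set empty)
end set {} — state 1 not in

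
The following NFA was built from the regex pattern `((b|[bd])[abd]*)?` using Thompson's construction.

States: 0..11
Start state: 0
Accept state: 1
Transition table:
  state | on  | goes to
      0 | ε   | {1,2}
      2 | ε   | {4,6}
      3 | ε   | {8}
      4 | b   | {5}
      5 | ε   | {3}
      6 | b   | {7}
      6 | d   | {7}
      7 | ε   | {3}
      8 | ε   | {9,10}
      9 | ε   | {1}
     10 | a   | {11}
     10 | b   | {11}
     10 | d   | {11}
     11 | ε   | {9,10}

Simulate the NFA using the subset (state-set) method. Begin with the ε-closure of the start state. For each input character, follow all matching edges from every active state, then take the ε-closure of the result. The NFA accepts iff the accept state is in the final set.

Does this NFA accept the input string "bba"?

Answer: ACCEPT

Steps:
S₀ = ε-closure({0}) = {0,1,2,4,6}
'b' @ 1: {1,3,5,7,8,9,10}  (accept∈set)
'b' @ 2: {1,9,10,11}  (accept∈set)
'a' @ 3: {1,9,10,11}  (accept∈set)
final: {1,9,10,11}; accept 1 in set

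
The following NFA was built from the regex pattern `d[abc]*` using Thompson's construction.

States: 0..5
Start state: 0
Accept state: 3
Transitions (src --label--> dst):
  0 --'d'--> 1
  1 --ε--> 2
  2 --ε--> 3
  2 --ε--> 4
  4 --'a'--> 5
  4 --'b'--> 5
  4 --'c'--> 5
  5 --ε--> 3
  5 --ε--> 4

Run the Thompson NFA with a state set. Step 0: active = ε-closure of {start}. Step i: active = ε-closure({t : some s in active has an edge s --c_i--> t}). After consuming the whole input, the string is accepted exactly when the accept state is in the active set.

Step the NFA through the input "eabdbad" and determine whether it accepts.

S₀ = ε-closure({0}) = {0}
'e' @ 1: {}  — no active states
rest 'abdbad' ignored (set empty)
after full input: {}  (accept=3 not in)

Answer: REJECT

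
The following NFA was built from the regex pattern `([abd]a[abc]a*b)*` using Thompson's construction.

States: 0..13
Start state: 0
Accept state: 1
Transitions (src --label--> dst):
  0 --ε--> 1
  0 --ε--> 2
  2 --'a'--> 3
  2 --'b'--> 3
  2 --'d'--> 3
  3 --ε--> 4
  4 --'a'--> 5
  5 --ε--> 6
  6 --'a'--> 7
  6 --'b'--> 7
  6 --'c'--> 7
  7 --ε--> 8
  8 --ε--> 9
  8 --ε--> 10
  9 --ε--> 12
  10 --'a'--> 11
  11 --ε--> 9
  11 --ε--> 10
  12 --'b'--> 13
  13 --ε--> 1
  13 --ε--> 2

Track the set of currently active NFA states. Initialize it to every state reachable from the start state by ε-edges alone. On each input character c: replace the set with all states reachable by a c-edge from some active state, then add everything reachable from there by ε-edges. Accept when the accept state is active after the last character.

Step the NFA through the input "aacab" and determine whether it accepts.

Answer: ACCEPT

Steps:
start: ε-closure({0}) = {0,1,2}
'a' @ 1: {3,4}
'a' @ 2: {5,6}
'c' @ 3: {7,8,9,10,12}
'a' @ 4: {9,10,11,12}
'b' @ 5: {1,2,13}  [accepting]
end set {1,2,13} — state 1 in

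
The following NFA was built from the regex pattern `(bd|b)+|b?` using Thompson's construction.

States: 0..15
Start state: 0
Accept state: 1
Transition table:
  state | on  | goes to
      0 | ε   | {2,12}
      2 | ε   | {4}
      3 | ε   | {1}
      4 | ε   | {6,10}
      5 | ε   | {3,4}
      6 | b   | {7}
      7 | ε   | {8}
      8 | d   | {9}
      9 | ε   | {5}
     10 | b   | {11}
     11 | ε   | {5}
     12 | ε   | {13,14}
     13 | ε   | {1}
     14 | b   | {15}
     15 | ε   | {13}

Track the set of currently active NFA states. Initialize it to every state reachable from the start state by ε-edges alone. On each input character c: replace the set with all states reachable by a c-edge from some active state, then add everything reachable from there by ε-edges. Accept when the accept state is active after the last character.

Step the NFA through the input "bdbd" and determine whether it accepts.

start: ε-closure({0}) = {0,1,2,4,6,10,12,13,14}
'b' @ 1: {1,3,4,5,6,7,8,10,11,13,15}  [accepting]
'd' @ 2: {1,3,4,5,6,9,10}  [accepting]
'b' @ 3: {1,3,4,5,6,7,8,10,11}  [accepting]
'd' @ 4: {1,3,4,5,6,9,10}  [accepting]
end set {1,3,4,5,6,9,10} — state 1 in

Answer: ACCEPT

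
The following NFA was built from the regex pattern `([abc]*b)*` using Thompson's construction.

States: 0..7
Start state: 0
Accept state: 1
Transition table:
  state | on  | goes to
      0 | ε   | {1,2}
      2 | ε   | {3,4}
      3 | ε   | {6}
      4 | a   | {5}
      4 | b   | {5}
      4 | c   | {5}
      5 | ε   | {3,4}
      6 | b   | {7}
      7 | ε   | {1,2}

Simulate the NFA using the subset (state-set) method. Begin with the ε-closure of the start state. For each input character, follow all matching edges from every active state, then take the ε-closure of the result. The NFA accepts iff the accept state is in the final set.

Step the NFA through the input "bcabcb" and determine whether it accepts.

start: ε-closure({0}) = {0,1,2,3,4,6}
'b' @ 1: {1,2,3,4,5,6,7}  (accept∈set)
'c' @ 2: {3,4,5,6}
'a' @ 3: {3,4,5,6}
'b' @ 4: {1,2,3,4,5,6,7}  (accept∈set)
'c' @ 5: {3,4,5,6}
'b' @ 6: {1,2,3,4,5,6,7}  (accept∈set)
after full input: {1,2,3,4,5,6,7}  (accept=1 in)

Answer: ACCEPT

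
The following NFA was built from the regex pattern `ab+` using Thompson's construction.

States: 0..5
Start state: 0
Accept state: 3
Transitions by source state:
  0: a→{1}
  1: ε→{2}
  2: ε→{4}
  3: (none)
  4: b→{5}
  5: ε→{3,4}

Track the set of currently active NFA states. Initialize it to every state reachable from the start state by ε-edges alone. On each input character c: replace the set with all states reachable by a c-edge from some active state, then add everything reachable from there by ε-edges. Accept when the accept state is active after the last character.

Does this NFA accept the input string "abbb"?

initial (ε-close {0}): {0}
'a' @ 1: {1,2,4}
'b' @ 2: {3,4,5}  [accepting]
'b' @ 3: {3,4,5}  [accepting]
'b' @ 4: {3,4,5}  [accepting]
final: {3,4,5}; accept 3 in set

Answer: ACCEPT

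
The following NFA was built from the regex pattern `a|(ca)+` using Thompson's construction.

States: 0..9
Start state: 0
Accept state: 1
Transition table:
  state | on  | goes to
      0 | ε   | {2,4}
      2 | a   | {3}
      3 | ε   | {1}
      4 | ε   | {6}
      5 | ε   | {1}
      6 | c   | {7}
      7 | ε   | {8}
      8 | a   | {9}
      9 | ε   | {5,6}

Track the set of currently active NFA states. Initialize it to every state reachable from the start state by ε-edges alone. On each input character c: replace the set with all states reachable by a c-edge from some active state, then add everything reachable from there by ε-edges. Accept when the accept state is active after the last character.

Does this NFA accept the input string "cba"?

Answer: REJECT

Trace:
start: ε-closure({0}) = {0,2,4,6}
'c' @ 1: {7,8}
'b' @ 2: {}  — no active states
rest 'a' ignored (set empty)
after full input: {}  (accept=1 not in)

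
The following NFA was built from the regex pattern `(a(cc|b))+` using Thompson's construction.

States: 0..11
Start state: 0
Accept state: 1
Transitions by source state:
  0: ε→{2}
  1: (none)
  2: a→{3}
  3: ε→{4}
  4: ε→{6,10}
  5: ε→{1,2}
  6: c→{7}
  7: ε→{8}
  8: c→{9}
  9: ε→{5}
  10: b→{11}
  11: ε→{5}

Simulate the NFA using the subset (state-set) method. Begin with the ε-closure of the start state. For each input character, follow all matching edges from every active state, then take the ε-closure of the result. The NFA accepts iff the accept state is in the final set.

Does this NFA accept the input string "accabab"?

start: ε-closure({0}) = {0,2}
'a' @ 1: {3,4,6,10}
'c' @ 2: {7,8}
'c' @ 3: {1,2,5,9}  (accept∈set)
'a' @ 4: {3,4,6,10}
'b' @ 5: {1,2,5,11}  (accept∈set)
'a' @ 6: {3,4,6,10}
'b' @ 7: {1,2,5,11}  (accept∈set)
end set {1,2,5,11} — state 1 in

Answer: ACCEPT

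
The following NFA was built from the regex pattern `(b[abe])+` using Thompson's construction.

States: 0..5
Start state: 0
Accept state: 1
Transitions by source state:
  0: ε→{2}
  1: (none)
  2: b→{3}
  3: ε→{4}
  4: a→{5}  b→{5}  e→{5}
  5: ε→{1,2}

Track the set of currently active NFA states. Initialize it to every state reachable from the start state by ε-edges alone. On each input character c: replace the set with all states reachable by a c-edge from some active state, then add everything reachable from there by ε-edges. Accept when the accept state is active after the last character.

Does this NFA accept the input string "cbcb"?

start: ε-closure({0}) = {0,2}
'c' @ 1: {}  — state set empty
rest 'bcb' ignored (set empty)
after full input: {}  (accept=1 not in)

Answer: REJECT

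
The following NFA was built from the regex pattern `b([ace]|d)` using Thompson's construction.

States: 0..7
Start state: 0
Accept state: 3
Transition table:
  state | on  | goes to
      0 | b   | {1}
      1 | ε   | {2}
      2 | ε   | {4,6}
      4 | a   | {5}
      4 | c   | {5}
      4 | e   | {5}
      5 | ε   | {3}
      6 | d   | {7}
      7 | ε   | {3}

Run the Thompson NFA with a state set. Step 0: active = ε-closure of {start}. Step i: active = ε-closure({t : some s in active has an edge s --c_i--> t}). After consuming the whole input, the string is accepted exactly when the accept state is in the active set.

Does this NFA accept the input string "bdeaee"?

Answer: REJECT

Derivation:
S₀ = ε-closure({0}) = {0}
'b' @ 1: {1,2,4,6}
'd' @ 2: {3,7}  [accepting]
'e' @ 3: {}  — no active states
rest 'aee' ignored (set empty)
final: {}; accept 3 not in set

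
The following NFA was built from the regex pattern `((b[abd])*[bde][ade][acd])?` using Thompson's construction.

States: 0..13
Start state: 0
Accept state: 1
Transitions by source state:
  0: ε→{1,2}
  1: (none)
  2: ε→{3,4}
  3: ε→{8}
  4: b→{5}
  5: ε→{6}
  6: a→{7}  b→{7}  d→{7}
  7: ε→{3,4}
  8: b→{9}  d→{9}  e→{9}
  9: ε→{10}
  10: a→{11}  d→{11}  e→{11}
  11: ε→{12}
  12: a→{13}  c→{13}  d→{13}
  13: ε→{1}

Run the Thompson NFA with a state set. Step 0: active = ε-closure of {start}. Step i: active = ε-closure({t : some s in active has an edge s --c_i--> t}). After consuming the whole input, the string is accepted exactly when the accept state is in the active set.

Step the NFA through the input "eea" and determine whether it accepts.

Answer: ACCEPT

Derivation:
initial (ε-close {0}): {0,1,2,3,4,8}
'e' @ 1: {9,10}
'e' @ 2: {11,12}
'a' @ 3: {1,13}  [accepting]
after full input: {1,13}  (accept=1 in)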